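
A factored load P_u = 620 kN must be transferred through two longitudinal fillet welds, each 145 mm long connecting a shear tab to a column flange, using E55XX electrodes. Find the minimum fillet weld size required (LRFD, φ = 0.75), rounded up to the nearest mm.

w = 13 mm

E55XX → F_EXX = 550 MPa.
Total weld length L = 290 mm.
Required throat t_e = P_u / (φ × 0.6 F_EXX × L) = 620 / (0.75 × 0.6 × 550 × 290 × 10⁻³) = 8.638 mm.
Required leg w = t_e / 0.707 = 12.22 mm → use 13 mm.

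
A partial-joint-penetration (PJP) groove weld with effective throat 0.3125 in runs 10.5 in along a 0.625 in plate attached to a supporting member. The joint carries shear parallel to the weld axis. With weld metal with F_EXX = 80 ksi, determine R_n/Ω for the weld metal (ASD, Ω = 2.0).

Effective throat (given) t_e = 0.3125 in.
A_we = 0.3125 × 10.5 = 3.281 in².
F_nw = 0.6 F_EXX = 48 ksi.
R_n/Ω = (48 × 3.281) / 2.0 = 78.75 kips.

R_n/Ω ≈ 78.8 kips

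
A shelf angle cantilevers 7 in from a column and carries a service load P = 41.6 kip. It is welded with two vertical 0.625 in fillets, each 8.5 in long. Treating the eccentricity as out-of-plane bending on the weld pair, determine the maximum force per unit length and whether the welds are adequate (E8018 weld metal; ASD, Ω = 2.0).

f_max ≈ 12.3 kip/in; NOT adequate

E80XX → F_EXX = 80 ksi.
L_w = 2 × 8.5 = 17 in; section modulus (unit throat) S = 2 × L²/6 = 24.08 in².
Direct shear f_v = P/L_w = 41.6/17 = 2.447 kip/in.
Moment M = P × e = 41.6 × 7 = 291.2 kip·in; bending f_b = M/S = 12.09 kip/in.
f_max = √(f_v² + f_b²) = √(2.447² + 12.09²) = 12.34 kip/in.
r_n/Ω = (1/2.0) × 0.6 × 80 × (0.707 × 0.625) = 10.6 kip/in → NOT adequate.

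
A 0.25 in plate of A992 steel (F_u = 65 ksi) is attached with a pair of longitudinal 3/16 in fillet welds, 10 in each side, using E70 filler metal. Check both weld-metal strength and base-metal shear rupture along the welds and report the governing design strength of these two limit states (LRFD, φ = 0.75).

φR_n ≈ 83.5 kip (weld metal governs)

E70XX → F_EXX = 70 ksi.
t_e = 0.707 × 0.1875 = 0.1326 in; L = 20 in.
Weld metal: φR_n = 0.75 × 0.6 × 70 × 0.1326 × 20 = 83.51 kip.
Base metal (shear rupture): φR_n = 0.75 × 0.6 × 65 × 0.25 × 20 = 146.2 kip.
Governing: weld metal.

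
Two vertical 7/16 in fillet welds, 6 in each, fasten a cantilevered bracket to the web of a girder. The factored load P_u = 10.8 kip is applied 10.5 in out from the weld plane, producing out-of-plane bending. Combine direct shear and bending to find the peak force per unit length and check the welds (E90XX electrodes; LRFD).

E90XX → F_EXX = 90 ksi.
L_w = 2 × 6 = 12 in; section modulus (unit throat) S = 2 × L²/6 = 12 in².
Direct shear f_v = P/L_w = 10.8/12 = 0.9 kip/in.
Moment M = P × e = 10.8 × 10.5 = 113.4 kip·in; bending f_b = M/S = 9.45 kip/in.
f_max = √(f_v² + f_b²) = √(0.9² + 9.45²) = 9.493 kip/in.
φr_n = 0.75 × 0.6 × 90 × (0.707 × 0.4375) = 12.53 kip/in → adequate.

f_max ≈ 9.49 kip/in; adequate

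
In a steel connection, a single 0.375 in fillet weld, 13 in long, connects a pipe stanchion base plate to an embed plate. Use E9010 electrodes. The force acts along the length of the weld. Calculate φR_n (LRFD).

φR_n ≈ 140 kips

E90XX → F_EXX = 90 ksi.
Effective throat t_e = 0.707 × 0.375 = 0.2651 in.
Total length L = 13 in; A_we = 0.2651 × 13 = 3.447 in².
F_nw = 0.6 F_EXX = 0.6 × 90 = 54 ksi.
φR_n = 0.75 × 54 × 3.447 = 139.6 kips.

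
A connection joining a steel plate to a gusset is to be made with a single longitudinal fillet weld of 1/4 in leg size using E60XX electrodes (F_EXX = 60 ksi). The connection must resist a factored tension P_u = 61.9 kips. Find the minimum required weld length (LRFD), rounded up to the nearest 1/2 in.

Throat t_e = 0.707 × 0.25 = 0.1767 in.
φr_n = 0.75 × 0.6 × 60 × 0.1767 = 4.772 kips/in.
L_req = P_u / φr_n = 61.9 / 4.772 = 12.97 in total.
Round up → use L = 13 in.

L = 13 in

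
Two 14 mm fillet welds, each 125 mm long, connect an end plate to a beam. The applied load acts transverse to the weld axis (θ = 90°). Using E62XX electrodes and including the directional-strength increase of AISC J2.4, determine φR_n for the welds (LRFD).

E62XX → F_EXX = 620 MPa.
t_e = 0.707 × 14 = 9.898 mm; A_we = 9.898 × 250 = 2474 mm².
Directional factor: 1.0 + 0.5 sin^1.5(90°) = 1.5.
F_nw = 0.6 × 620 × 1.5 = 558 MPa.
φR_n = 0.75 × 558 × 2474 × 10⁻³ = 1036 kN.

φR_n ≈ 1040 kN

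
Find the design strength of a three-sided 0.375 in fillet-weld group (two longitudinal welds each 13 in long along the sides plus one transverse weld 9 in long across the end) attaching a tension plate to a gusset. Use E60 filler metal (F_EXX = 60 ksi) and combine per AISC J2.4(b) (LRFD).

t_e = 0.707 × 0.375 = 0.2651 in.
R_nwl = 0.6 × 60 × 0.2651 × 26 = 248.2 kip (longitudinal, 2 welds).
R_nwt = 0.6 × 60 × 0.2651 × 9 = 85.9 kip (transverse, base value).
(i) R_nwl + R_nwt = 334.1 kip; (ii) 0.85 R_nwl + 1.5 R_nwt = 339.8 kip.
R_n = max = 339.8 kip [governs: (ii)]; φR_n = 254.8 kip.

φR_n ≈ 255 kip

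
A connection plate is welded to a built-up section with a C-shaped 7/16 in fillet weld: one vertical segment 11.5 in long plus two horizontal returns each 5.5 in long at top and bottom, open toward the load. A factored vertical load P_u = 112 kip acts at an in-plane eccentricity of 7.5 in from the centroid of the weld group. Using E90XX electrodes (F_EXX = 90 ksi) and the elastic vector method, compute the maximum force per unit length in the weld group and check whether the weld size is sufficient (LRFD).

Total weld length L_w = 22.5 in. Treat welds as unit-width lines.
Centroid: x̄ = 2×5.5×2.75 / 22.5 = 1.344 in from the vertical weld.
Polar moment about centroid: J = I_x + I_y = [11.5³/12 + 2×5.5×5.75²] + [11.5×1.344² + 2(5.5³/12 + 5.5×1.406²)] = 560.7 in³.
Direct shear f_v = P/L_w = 112 / 22.5 = 4.978 kip/in (vertical).
Torsion M = P·e = 112 × 7.5 = 840 kip·in.
Critical point at (x, y) = (4.156, 5.75) from centroid. f_tx = M·y/J = 8.615 kip/in; f_ty = M·x/J = 6.226 kip/in.
Resultant f_max = √[f_tx² + (f_v + f_ty)²] = √[8.615² + (4.978 + 6.226)²] = 14.13 kip/in.
Capacity per unit length: φr_n = 0.75 × 0.6 × 90 × (0.707 × 0.4375) = 12.53 kip/in.
14.13 > 12.53 → NOT adequate.

f_max ≈ 14.1 kip/in; NOT adequate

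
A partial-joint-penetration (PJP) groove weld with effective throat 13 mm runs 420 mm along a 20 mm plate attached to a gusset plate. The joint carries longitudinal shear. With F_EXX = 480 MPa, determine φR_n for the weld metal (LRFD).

φR_n ≈ 1180 kN

Effective throat (given) t_e = 13 mm.
A_we = 13 × 420 = 5460 mm².
F_nw = 0.6 F_EXX = 288 MPa.
φR_n = 0.75 × 288 × 5460 × 10⁻³ = 1179 kN.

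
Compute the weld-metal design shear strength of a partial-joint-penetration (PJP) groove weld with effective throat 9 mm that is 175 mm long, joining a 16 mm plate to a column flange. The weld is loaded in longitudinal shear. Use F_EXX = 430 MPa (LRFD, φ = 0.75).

φR_n ≈ 305 kN

Effective throat (given) t_e = 9 mm.
A_we = 9 × 175 = 1575 mm².
F_nw = 0.6 F_EXX = 258 MPa.
φR_n = 0.75 × 258 × 1575 × 10⁻³ = 304.8 kN.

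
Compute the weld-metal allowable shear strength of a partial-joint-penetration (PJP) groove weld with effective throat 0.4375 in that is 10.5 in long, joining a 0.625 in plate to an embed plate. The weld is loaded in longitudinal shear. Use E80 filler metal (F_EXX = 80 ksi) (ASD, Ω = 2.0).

Effective throat (given) t_e = 0.4375 in.
A_we = 0.4375 × 10.5 = 4.594 in².
F_nw = 0.6 F_EXX = 48 ksi.
R_n/Ω = (48 × 4.594) / 2.0 = 110.2 kip.

R_n/Ω ≈ 110 kip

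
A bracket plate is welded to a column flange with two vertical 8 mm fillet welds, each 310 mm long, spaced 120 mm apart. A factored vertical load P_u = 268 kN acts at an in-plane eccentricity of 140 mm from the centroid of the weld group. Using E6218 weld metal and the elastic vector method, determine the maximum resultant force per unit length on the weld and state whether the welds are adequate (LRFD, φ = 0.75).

f_max ≈ 1100 N/mm; adequate

E62XX → F_EXX = 620 MPa.
Total weld length L_w = 620 mm. Treat welds as unit-width lines.
Polar moment about centroid: J = 2[d³/12 + d(b/2)²] = 2[310³/12 + 310×60²] = 7197000 mm³.
Direct shear f_v = P/L_w = 268×10³ / 620 = 432.3 N/mm (vertical).
Torsion M = P·e = 268×10³ × 140 = 37520000 N·mm.
Critical point at (x, y) = (60, 155) from centroid. f_tx = M·y/J = 808 N/mm; f_ty = M·x/J = 312.8 N/mm.
Resultant f_max = √[f_tx² + (f_v + f_ty)²] = √[808² + (432.3 + 312.8)²] = 1099 N/mm.
Capacity per unit length: φr_n = 0.75 × 0.6 × 620 × (0.707 × 8) = 1578 N/mm.
1099 ≤ 1578 → adequate.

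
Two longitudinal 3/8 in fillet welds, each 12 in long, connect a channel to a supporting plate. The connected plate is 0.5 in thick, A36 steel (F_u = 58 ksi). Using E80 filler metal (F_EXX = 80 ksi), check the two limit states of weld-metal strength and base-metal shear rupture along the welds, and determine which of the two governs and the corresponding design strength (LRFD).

φR_n ≈ 229 kips (weld metal governs)

t_e = 0.707 × 0.375 = 0.2651 in; L = 24 in.
Weld metal: φR_n = 0.75 × 0.6 × 80 × 0.2651 × 24 = 229.1 kips.
Base metal (shear rupture): φR_n = 0.75 × 0.6 × 58 × 0.5 × 24 = 313.2 kips.
Governing: weld metal.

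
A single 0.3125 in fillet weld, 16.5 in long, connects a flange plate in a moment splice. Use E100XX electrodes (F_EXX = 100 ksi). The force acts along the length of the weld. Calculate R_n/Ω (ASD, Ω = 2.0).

Effective throat t_e = 0.707 × 0.3125 = 0.2209 in.
Total length L = 16.5 in; A_we = 0.2209 × 16.5 = 3.645 in².
F_nw = 0.6 F_EXX = 0.6 × 100 = 60 ksi.
R_n = 60 × 3.645 = 218.7 kips; R_n/Ω = 218.7/2.0 = 109.4 kips.

R_n/Ω ≈ 109 kips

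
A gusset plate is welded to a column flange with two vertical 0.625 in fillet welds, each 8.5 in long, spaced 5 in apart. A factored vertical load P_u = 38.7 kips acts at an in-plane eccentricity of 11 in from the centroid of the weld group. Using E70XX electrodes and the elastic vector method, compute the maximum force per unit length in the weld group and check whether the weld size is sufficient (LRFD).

E70XX → F_EXX = 70 ksi.
Total weld length L_w = 17 in. Treat welds as unit-width lines.
Polar moment about centroid: J = 2[d³/12 + d(b/2)²] = 2[8.5³/12 + 8.5×2.5²] = 208.6 in³.
Direct shear f_v = P/L_w = 38.7 / 17 = 2.276 kip/in (vertical).
Torsion M = P·e = 38.7 × 11 = 425.7 kip·in.
Critical point at (x, y) = (2.5, 4.25) from centroid. f_tx = M·y/J = 8.673 kip/in; f_ty = M·x/J = 5.102 kip/in.
Resultant f_max = √[f_tx² + (f_v + f_ty)²] = √[8.673² + (2.276 + 5.102)²] = 11.39 kip/in.
Capacity per unit length: φr_n = 0.75 × 0.6 × 70 × (0.707 × 0.625) = 13.92 kip/in.
11.39 ≤ 13.92 → adequate.

f_max ≈ 11.4 kip/in; adequate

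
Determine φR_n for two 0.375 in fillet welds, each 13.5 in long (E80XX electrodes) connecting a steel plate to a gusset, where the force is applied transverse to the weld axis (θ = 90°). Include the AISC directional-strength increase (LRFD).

E80XX → F_EXX = 80 ksi.
t_e = 0.707 × 0.375 = 0.2651 in; A_we = 0.2651 × 27 = 7.158 in².
Directional factor: 1.0 + 0.5 sin^1.5(90°) = 1.5.
F_nw = 0.6 × 80 × 1.5 = 72 ksi.
φR_n = 0.75 × 72 × 7.158 = 386.6 kips.

φR_n ≈ 387 kips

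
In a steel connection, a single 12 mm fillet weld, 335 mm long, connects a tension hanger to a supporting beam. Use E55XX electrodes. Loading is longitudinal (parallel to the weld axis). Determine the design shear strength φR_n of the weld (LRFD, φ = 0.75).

E55XX → F_EXX = 550 MPa.
Effective throat t_e = 0.707 × 12 = 8.484 mm.
Total length L = 335 mm; A_we = 8.484 × 335 = 2842 mm².
F_nw = 0.6 F_EXX = 0.6 × 550 = 330 MPa.
φR_n = 0.75 × 330 × 2842 × 10⁻³ = 703.4 kN.

φR_n ≈ 703 kN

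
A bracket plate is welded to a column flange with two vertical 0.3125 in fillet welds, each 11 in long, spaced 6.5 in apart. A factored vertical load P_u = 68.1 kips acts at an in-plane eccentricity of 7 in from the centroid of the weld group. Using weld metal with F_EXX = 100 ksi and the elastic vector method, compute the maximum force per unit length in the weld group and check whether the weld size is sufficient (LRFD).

Total weld length L_w = 22 in. Treat welds as unit-width lines.
Polar moment about centroid: J = 2[d³/12 + d(b/2)²] = 2[11³/12 + 11×3.25²] = 454.2 in³.
Direct shear f_v = P/L_w = 68.1 / 22 = 3.095 kip/in (vertical).
Torsion M = P·e = 68.1 × 7 = 476.7 kip·in.
Critical point at (x, y) = (3.25, 5.5) from centroid. f_tx = M·y/J = 5.772 kip/in; f_ty = M·x/J = 3.411 kip/in.
Resultant f_max = √[f_tx² + (f_v + f_ty)²] = √[5.772² + (3.095 + 3.411)²] = 8.698 kip/in.
Capacity per unit length: φr_n = 0.75 × 0.6 × 100 × (0.707 × 0.3125) = 9.942 kip/in.
8.698 ≤ 9.942 → adequate.

f_max ≈ 8.7 kip/in; adequate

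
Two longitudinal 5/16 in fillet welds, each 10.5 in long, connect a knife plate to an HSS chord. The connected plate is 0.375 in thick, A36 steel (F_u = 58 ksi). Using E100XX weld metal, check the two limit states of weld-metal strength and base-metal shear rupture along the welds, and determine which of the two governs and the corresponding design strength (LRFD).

E100XX → F_EXX = 100 ksi.
t_e = 0.707 × 0.3125 = 0.2209 in; L = 21 in.
Weld metal: φR_n = 0.75 × 0.6 × 100 × 0.2209 × 21 = 208.8 kips.
Base metal (shear rupture): φR_n = 0.75 × 0.6 × 58 × 0.375 × 21 = 205.5 kips.
Governing: base-metal shear rupture.

φR_n ≈ 206 kips (base-metal shear rupture governs)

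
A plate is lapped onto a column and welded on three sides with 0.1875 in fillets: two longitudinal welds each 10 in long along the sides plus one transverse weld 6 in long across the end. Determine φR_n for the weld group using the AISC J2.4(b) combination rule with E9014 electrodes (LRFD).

E90XX → F_EXX = 90 ksi.
t_e = 0.707 × 0.1875 = 0.1326 in.
R_nwl = 0.6 × 90 × 0.1326 × 20 = 143.2 kips (longitudinal, 2 welds).
R_nwt = 0.6 × 90 × 0.1326 × 6 = 42.95 kips (transverse, base value).
(i) R_nwl + R_nwt = 186.1 kips; (ii) 0.85 R_nwl + 1.5 R_nwt = 186.1 kips.
R_n = max = 186.1 kips [governs: (i)]; φR_n = 139.6 kips.

φR_n ≈ 140 kips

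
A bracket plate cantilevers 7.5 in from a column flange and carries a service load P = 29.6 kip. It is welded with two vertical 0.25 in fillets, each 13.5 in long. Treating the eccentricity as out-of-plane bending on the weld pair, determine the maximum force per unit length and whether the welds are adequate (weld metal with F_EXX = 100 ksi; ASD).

f_max ≈ 3.82 kip/in; adequate

L_w = 2 × 13.5 = 27 in; section modulus (unit throat) S = 2 × L²/6 = 60.75 in².
Direct shear f_v = P/L_w = 29.6/27 = 1.096 kip/in.
Moment M = P × e = 29.6 × 7.5 = 222 kip·in; bending f_b = M/S = 3.654 kip/in.
f_max = √(f_v² + f_b²) = √(1.096² + 3.654²) = 3.815 kip/in.
r_n/Ω = (1/2.0) × 0.6 × 100 × (0.707 × 0.25) = 5.302 kip/in → adequate.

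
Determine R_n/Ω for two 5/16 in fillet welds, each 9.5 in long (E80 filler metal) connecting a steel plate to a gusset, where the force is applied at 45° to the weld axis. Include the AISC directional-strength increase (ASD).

R_n/Ω ≈ 131 kip

E80XX → F_EXX = 80 ksi.
t_e = 0.707 × 0.3125 = 0.2209 in; A_we = 0.2209 × 19 = 4.198 in².
Directional factor: 1.0 + 0.5 sin^1.5(45°) = 1.297.
F_nw = 0.6 × 80 × 1.297 = 62.27 ksi.
R_n/Ω = (62.27 × 4.198) / 2.0 = 130.7 kip.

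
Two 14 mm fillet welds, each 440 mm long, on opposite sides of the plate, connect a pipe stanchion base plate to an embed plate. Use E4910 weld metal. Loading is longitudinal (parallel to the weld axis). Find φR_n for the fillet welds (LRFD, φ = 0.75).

φR_n ≈ 1920 kN

E49XX → F_EXX = 490 MPa.
Effective throat t_e = 0.707 × 14 = 9.898 mm.
Total length L = 880 mm; A_we = 9.898 × 880 = 8710 mm².
F_nw = 0.6 F_EXX = 0.6 × 490 = 294 MPa.
φR_n = 0.75 × 294 × 8710 × 10⁻³ = 1921 kN.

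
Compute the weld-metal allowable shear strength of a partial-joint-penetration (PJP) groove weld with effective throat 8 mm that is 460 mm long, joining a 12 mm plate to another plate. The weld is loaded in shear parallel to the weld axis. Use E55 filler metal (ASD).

E55XX → F_EXX = 550 MPa.
Effective throat (given) t_e = 8 mm.
A_we = 8 × 460 = 3680 mm².
F_nw = 0.6 F_EXX = 330 MPa.
R_n/Ω = (330 × 3680) / 2.0 × 10⁻³ = 607.2 kN.

R_n/Ω ≈ 607 kN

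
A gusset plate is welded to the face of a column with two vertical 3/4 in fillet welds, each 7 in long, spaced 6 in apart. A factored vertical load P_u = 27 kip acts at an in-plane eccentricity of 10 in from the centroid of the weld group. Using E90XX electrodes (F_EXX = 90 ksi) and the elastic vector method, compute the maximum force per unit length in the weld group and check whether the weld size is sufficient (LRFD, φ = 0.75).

Total weld length L_w = 14 in. Treat welds as unit-width lines.
Polar moment about centroid: J = 2[d³/12 + d(b/2)²] = 2[7³/12 + 7×3²] = 183.2 in³.
Direct shear f_v = P/L_w = 27 / 14 = 1.929 kip/in (vertical).
Torsion M = P·e = 27 × 10 = 270 kip·in.
Critical point at (x, y) = (3, 3.5) from centroid. f_tx = M·y/J = 5.159 kip/in; f_ty = M·x/J = 4.422 kip/in.
Resultant f_max = √[f_tx² + (f_v + f_ty)²] = √[5.159² + (1.929 + 4.422)²] = 8.182 kip/in.
Capacity per unit length: φr_n = 0.75 × 0.6 × 90 × (0.707 × 0.75) = 21.48 kip/in.
8.182 ≤ 21.48 → adequate.

f_max ≈ 8.18 kip/in; adequate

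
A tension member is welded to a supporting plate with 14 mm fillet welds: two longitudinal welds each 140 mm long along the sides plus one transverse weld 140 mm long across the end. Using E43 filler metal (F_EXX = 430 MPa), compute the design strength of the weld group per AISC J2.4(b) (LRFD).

φR_n ≈ 858 kN

t_e = 0.707 × 14 = 9.898 mm.
R_nwl = 0.6 × 430 × 9.898 × 280 × 10⁻³ = 715 kN (longitudinal, 2 welds).
R_nwt = 0.6 × 430 × 9.898 × 140 × 10⁻³ = 357.5 kN (transverse, base value).
(i) R_nwl + R_nwt = 1073 kN; (ii) 0.85 R_nwl + 1.5 R_nwt = 1144 kN.
R_n = max = 1144 kN [governs: (ii)]; φR_n = 858 kN.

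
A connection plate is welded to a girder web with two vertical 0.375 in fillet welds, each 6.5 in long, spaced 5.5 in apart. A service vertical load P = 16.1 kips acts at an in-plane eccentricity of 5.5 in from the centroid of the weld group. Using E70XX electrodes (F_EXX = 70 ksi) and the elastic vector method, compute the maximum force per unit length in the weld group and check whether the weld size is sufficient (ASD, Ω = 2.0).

f_max ≈ 3.54 kip/in; adequate

Total weld length L_w = 13 in. Treat welds as unit-width lines.
Polar moment about centroid: J = 2[d³/12 + d(b/2)²] = 2[6.5³/12 + 6.5×2.75²] = 144.1 in³.
Direct shear f_v = P/L_w = 16.1 / 13 = 1.238 kip/in (vertical).
Torsion M = P·e = 16.1 × 5.5 = 88.55 kip·in.
Critical point at (x, y) = (2.75, 3.25) from centroid. f_tx = M·y/J = 1.997 kip/in; f_ty = M·x/J = 1.69 kip/in.
Resultant f_max = √[f_tx² + (f_v + f_ty)²] = √[1.997² + (1.238 + 1.69)²] = 3.545 kip/in.
Capacity per unit length: r_n/Ω = (1/2.0) × 0.6 × 70 × (0.707 × 0.375) = 5.568 kip/in.
3.545 ≤ 5.568 → adequate.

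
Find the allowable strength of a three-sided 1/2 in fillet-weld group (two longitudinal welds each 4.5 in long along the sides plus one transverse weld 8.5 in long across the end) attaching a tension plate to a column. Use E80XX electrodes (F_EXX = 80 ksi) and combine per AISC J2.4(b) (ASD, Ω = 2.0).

t_e = 0.707 × 0.5 = 0.3535 in.
R_nwl = 0.6 × 80 × 0.3535 × 9 = 152.7 kip (longitudinal, 2 welds).
R_nwt = 0.6 × 80 × 0.3535 × 8.5 = 144.2 kip (transverse, base value).
(i) R_nwl + R_nwt = 296.9 kip; (ii) 0.85 R_nwl + 1.5 R_nwt = 346.1 kip.
R_n = max = 346.1 kip [governs: (ii)]; R_n/Ω = 173.1 kip.

R_n/Ω ≈ 173 kip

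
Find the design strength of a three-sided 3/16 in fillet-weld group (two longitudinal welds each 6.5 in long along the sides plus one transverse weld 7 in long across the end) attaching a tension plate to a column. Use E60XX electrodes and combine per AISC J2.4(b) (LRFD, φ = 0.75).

φR_n ≈ 77.1 kips

E60XX → F_EXX = 60 ksi.
t_e = 0.707 × 0.1875 = 0.1326 in.
R_nwl = 0.6 × 60 × 0.1326 × 13 = 62.04 kips (longitudinal, 2 welds).
R_nwt = 0.6 × 60 × 0.1326 × 7 = 33.41 kips (transverse, base value).
(i) R_nwl + R_nwt = 95.44 kips; (ii) 0.85 R_nwl + 1.5 R_nwt = 102.8 kips.
R_n = max = 102.8 kips [governs: (ii)]; φR_n = 77.13 kips.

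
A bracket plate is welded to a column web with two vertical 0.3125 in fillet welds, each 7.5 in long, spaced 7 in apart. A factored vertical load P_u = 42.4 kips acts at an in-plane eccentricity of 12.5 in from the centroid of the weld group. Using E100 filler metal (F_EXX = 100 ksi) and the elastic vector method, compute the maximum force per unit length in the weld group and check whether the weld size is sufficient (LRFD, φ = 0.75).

Total weld length L_w = 15 in. Treat welds as unit-width lines.
Polar moment about centroid: J = 2[d³/12 + d(b/2)²] = 2[7.5³/12 + 7.5×3.5²] = 254.1 in³.
Direct shear f_v = P/L_w = 42.4 / 15 = 2.827 kip/in (vertical).
Torsion M = P·e = 42.4 × 12.5 = 530 kip·in.
Critical point at (x, y) = (3.5, 3.75) from centroid. f_tx = M·y/J = 7.823 kip/in; f_ty = M·x/J = 7.301 kip/in.
Resultant f_max = √[f_tx² + (f_v + f_ty)²] = √[7.823² + (2.827 + 7.301)²] = 12.8 kip/in.
Capacity per unit length: φr_n = 0.75 × 0.6 × 100 × (0.707 × 0.3125) = 9.942 kip/in.
12.8 > 9.942 → NOT adequate.

f_max ≈ 12.8 kip/in; NOT adequate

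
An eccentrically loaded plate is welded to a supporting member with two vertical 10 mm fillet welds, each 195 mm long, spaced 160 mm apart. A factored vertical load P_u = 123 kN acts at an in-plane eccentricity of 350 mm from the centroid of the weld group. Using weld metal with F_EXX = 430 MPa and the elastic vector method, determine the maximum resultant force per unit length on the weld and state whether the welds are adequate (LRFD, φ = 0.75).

f_max ≈ 1670 N/mm; NOT adequate

Total weld length L_w = 390 mm. Treat welds as unit-width lines.
Polar moment about centroid: J = 2[d³/12 + d(b/2)²] = 2[195³/12 + 195×80²] = 3732000 mm³.
Direct shear f_v = P/L_w = 123×10³ / 390 = 315.4 N/mm (vertical).
Torsion M = P·e = 123×10³ × 350 = 43050000 N·mm.
Critical point at (x, y) = (80, 97.5) from centroid. f_tx = M·y/J = 1125 N/mm; f_ty = M·x/J = 922.9 N/mm.
Resultant f_max = √[f_tx² + (f_v + f_ty)²] = √[1125² + (315.4 + 922.9)²] = 1673 N/mm.
Capacity per unit length: φr_n = 0.75 × 0.6 × 430 × (0.707 × 10) = 1368 N/mm.
1673 > 1368 → NOT adequate.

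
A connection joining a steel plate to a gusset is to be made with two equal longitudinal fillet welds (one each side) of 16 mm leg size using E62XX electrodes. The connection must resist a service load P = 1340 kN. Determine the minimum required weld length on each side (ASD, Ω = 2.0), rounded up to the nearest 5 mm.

E62XX → F_EXX = 620 MPa.
Throat t_e = 0.707 × 16 = 11.31 mm.
r_n/Ω = (0.6 × 620 × 11.31) / 2.0 = 2104 N/mm = 2.104 kN/mm.
L_req = P / (r_n/Ω) = 1340 / 2.104 = 636.9 mm total.
Per side: 636.9 / 2 = 318.4 mm.
Round up → use L = 320 mm on each side.

L = 320 mm on each side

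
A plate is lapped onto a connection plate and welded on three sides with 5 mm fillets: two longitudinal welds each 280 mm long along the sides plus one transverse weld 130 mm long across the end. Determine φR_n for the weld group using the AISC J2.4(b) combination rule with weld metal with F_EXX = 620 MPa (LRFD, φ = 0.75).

t_e = 0.707 × 5 = 3.535 mm.
R_nwl = 0.6 × 620 × 3.535 × 560 × 10⁻³ = 736.4 kN (longitudinal, 2 welds).
R_nwt = 0.6 × 620 × 3.535 × 130 × 10⁻³ = 171 kN (transverse, base value).
(i) R_nwl + R_nwt = 907.4 kN; (ii) 0.85 R_nwl + 1.5 R_nwt = 882.4 kN.
R_n = max = 907.4 kN [governs: (i)]; φR_n = 680.5 kN.

φR_n ≈ 681 kN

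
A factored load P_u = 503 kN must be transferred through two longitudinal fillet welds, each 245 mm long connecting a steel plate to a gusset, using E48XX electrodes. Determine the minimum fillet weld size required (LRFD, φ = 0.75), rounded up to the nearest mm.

w = 7 mm

E48XX → F_EXX = 480 MPa.
Total weld length L = 490 mm.
Required throat t_e = P_u / (φ × 0.6 F_EXX × L) = 503 / (0.75 × 0.6 × 480 × 490 × 10⁻³) = 4.752 mm.
Required leg w = t_e / 0.707 = 6.722 mm → use 7 mm.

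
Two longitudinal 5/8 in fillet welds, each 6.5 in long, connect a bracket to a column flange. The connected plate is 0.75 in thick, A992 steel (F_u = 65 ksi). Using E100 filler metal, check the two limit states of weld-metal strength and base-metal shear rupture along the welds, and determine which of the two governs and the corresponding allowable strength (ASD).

R_n/Ω ≈ 172 kips (weld metal governs)

E100XX → F_EXX = 100 ksi.
t_e = 0.707 × 0.625 = 0.4419 in; L = 13 in.
Weld metal: R_n/Ω = (1/2.0) × 0.6 × 100 × 0.4419 × 13 = 172.3 kips.
Base metal (shear rupture): R_n/Ω = (1/2.0) × 0.6 × 65 × 0.75 × 13 = 190.1 kips.
Governing: weld metal.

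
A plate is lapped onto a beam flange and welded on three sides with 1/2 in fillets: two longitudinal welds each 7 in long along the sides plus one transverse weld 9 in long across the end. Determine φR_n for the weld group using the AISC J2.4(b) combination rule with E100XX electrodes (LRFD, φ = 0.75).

φR_n ≈ 404 kip

E100XX → F_EXX = 100 ksi.
t_e = 0.707 × 0.5 = 0.3535 in.
R_nwl = 0.6 × 100 × 0.3535 × 14 = 296.9 kip (longitudinal, 2 welds).
R_nwt = 0.6 × 100 × 0.3535 × 9 = 190.9 kip (transverse, base value).
(i) R_nwl + R_nwt = 487.8 kip; (ii) 0.85 R_nwl + 1.5 R_nwt = 538.7 kip.
R_n = max = 538.7 kip [governs: (ii)]; φR_n = 404.1 kip.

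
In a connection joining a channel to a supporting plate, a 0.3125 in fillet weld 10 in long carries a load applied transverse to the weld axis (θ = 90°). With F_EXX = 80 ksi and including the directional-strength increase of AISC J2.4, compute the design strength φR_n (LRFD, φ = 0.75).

t_e = 0.707 × 0.3125 = 0.2209 in; A_we = 0.2209 × 10 = 2.209 in².
Directional factor: 1.0 + 0.5 sin^1.5(90°) = 1.5.
F_nw = 0.6 × 80 × 1.5 = 72 ksi.
φR_n = 0.75 × 72 × 2.209 = 119.3 kip.

φR_n ≈ 119 kip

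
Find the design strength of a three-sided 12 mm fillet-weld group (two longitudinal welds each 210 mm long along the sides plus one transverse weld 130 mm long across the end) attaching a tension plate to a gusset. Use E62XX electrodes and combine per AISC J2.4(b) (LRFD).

E62XX → F_EXX = 620 MPa.
t_e = 0.707 × 12 = 8.484 mm.
R_nwl = 0.6 × 620 × 8.484 × 420 × 10⁻³ = 1326 kN (longitudinal, 2 welds).
R_nwt = 0.6 × 620 × 8.484 × 130 × 10⁻³ = 410.3 kN (transverse, base value).
(i) R_nwl + R_nwt = 1736 kN; (ii) 0.85 R_nwl + 1.5 R_nwt = 1742 kN.
R_n = max = 1742 kN [governs: (ii)]; φR_n = 1307 kN.

φR_n ≈ 1310 kN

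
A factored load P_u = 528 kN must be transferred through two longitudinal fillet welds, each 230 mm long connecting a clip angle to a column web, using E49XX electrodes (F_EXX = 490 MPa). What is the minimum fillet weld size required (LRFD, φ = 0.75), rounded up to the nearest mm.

Total weld length L = 460 mm.
Required throat t_e = P_u / (φ × 0.6 F_EXX × L) = 528 / (0.75 × 0.6 × 490 × 460 × 10⁻³) = 5.206 mm.
Required leg w = t_e / 0.707 = 7.363 mm → use 8 mm.

w = 8 mm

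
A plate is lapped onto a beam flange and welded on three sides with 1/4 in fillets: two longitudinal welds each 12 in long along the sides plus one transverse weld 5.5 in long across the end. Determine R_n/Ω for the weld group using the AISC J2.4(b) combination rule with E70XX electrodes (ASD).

E70XX → F_EXX = 70 ksi.
t_e = 0.707 × 0.25 = 0.1767 in.
R_nwl = 0.6 × 70 × 0.1767 × 24 = 178.2 kip (longitudinal, 2 welds).
R_nwt = 0.6 × 70 × 0.1767 × 5.5 = 40.83 kip (transverse, base value).
(i) R_nwl + R_nwt = 219 kip; (ii) 0.85 R_nwl + 1.5 R_nwt = 212.7 kip.
R_n = max = 219 kip [governs: (i)]; R_n/Ω = 109.5 kip.

R_n/Ω ≈ 109 kip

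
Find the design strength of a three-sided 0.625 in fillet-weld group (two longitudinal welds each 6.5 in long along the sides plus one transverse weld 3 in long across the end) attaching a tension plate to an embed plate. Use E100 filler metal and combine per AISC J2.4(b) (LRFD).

E100XX → F_EXX = 100 ksi.
t_e = 0.707 × 0.625 = 0.4419 in.
R_nwl = 0.6 × 100 × 0.4419 × 13 = 344.7 kip (longitudinal, 2 welds).
R_nwt = 0.6 × 100 × 0.4419 × 3 = 79.54 kip (transverse, base value).
(i) R_nwl + R_nwt = 424.2 kip; (ii) 0.85 R_nwl + 1.5 R_nwt = 412.3 kip.
R_n = max = 424.2 kip [governs: (i)]; φR_n = 318.1 kip.

φR_n ≈ 318 kip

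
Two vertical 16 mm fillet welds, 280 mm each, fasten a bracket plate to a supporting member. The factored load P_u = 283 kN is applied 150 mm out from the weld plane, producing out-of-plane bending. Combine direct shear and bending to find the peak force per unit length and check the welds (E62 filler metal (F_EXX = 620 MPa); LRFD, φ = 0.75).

f_max ≈ 1700 N/mm; adequate

L_w = 2 × 280 = 560 mm; section modulus (unit throat) S = 2 × L²/6 = 26130 mm².
Direct shear f_v = P/L_w = 283×10³/560 = 505.4 N/mm.
Moment M = P × e = 283×10³ × 150 = 42450000 N·mm; bending f_b = M/S = 1624 N/mm.
f_max = √(f_v² + f_b²) = √(505.4² + 1624²) = 1701 N/mm.
φr_n = 0.75 × 0.6 × 620 × (0.707 × 16) = 3156 N/mm → adequate.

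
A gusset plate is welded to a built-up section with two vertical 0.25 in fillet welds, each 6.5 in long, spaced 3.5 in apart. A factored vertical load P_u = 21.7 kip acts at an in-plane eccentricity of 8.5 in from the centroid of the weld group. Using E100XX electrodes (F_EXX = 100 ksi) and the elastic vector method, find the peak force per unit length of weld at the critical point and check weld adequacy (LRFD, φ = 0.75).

Total weld length L_w = 13 in. Treat welds as unit-width lines.
Polar moment about centroid: J = 2[d³/12 + d(b/2)²] = 2[6.5³/12 + 6.5×1.75²] = 85.58 in³.
Direct shear f_v = P/L_w = 21.7 / 13 = 1.669 kip/in (vertical).
Torsion M = P·e = 21.7 × 8.5 = 184.45 kip·in.
Critical point at (x, y) = (1.75, 3.25) from centroid. f_tx = M·y/J = 7.004 kip/in; f_ty = M·x/J = 3.772 kip/in.
Resultant f_max = √[f_tx² + (f_v + f_ty)²] = √[7.004² + (1.669 + 3.772)²] = 8.869 kip/in.
Capacity per unit length: φr_n = 0.75 × 0.6 × 100 × (0.707 × 0.25) = 7.954 kip/in.
8.869 > 7.954 → NOT adequate.

f_max ≈ 8.87 kip/in; NOT adequate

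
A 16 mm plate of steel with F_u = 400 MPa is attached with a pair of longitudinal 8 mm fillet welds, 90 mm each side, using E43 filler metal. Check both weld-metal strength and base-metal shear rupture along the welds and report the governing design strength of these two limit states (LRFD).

E43XX → F_EXX = 430 MPa.
t_e = 0.707 × 8 = 5.656 mm; L = 180 mm.
Weld metal: φR_n = 0.75 × 0.6 × 430 × 5.656 × 180 × 10⁻³ = 197 kN.
Base metal (shear rupture): φR_n = 0.75 × 0.6 × 400 × 16 × 180 × 10⁻³ = 518.4 kN.
Governing: weld metal.

φR_n ≈ 197 kN (weld metal governs)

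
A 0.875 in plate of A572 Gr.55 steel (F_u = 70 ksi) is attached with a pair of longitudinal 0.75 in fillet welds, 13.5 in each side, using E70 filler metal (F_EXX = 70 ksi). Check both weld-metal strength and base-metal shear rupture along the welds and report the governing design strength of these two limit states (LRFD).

t_e = 0.707 × 0.75 = 0.5302 in; L = 27 in.
Weld metal: φR_n = 0.75 × 0.6 × 70 × 0.5302 × 27 = 451 kips.
Base metal (shear rupture): φR_n = 0.75 × 0.6 × 70 × 0.875 × 27 = 744.2 kips.
Governing: weld metal.

φR_n ≈ 451 kips (weld metal governs)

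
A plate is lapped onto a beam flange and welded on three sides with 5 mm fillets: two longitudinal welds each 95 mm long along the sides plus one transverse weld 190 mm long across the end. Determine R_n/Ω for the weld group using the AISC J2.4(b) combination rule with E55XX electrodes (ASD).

R_n/Ω ≈ 260 kN

E55XX → F_EXX = 550 MPa.
t_e = 0.707 × 5 = 3.535 mm.
R_nwl = 0.6 × 550 × 3.535 × 190 × 10⁻³ = 221.6 kN (longitudinal, 2 welds).
R_nwt = 0.6 × 550 × 3.535 × 190 × 10⁻³ = 221.6 kN (transverse, base value).
(i) R_nwl + R_nwt = 443.3 kN; (ii) 0.85 R_nwl + 1.5 R_nwt = 520.9 kN.
R_n = max = 520.9 kN [governs: (ii)]; R_n/Ω = 260.4 kN.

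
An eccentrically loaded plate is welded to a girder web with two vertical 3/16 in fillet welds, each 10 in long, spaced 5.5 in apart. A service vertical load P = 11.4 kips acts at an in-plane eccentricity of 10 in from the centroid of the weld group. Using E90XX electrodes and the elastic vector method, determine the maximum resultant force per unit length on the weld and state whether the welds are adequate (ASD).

E90XX → F_EXX = 90 ksi.
Total weld length L_w = 20 in. Treat welds as unit-width lines.
Polar moment about centroid: J = 2[d³/12 + d(b/2)²] = 2[10³/12 + 10×2.75²] = 317.9 in³.
Direct shear f_v = P/L_w = 11.4 / 20 = 0.57 kip/in (vertical).
Torsion M = P·e = 11.4 × 10 = 114 kip·in.
Critical point at (x, y) = (2.75, 5) from centroid. f_tx = M·y/J = 1.793 kip/in; f_ty = M·x/J = 0.9861 kip/in.
Resultant f_max = √[f_tx² + (f_v + f_ty)²] = √[1.793² + (0.57 + 0.9861)²] = 2.374 kip/in.
Capacity per unit length: r_n/Ω = (1/2.0) × 0.6 × 90 × (0.707 × 0.1875) = 3.579 kip/in.
2.374 ≤ 3.579 → adequate.

f_max ≈ 2.37 kip/in; adequate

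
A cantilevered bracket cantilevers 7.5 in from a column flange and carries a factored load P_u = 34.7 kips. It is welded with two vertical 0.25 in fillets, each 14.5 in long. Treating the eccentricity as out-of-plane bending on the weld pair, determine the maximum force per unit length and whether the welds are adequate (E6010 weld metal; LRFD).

f_max ≈ 3.9 kip/in; adequate

E60XX → F_EXX = 60 ksi.
L_w = 2 × 14.5 = 29 in; section modulus (unit throat) S = 2 × L²/6 = 70.08 in².
Direct shear f_v = P/L_w = 34.7/29 = 1.197 kip/in.
Moment M = P × e = 34.7 × 7.5 = 260.25 kip·in; bending f_b = M/S = 3.713 kip/in.
f_max = √(f_v² + f_b²) = √(1.197² + 3.713²) = 3.901 kip/in.
φr_n = 0.75 × 0.6 × 60 × (0.707 × 0.25) = 4.772 kip/in → adequate.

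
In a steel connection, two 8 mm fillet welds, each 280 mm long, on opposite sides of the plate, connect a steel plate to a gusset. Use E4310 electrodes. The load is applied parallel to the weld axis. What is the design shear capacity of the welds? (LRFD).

φR_n ≈ 613 kN

E43XX → F_EXX = 430 MPa.
Effective throat t_e = 0.707 × 8 = 5.656 mm.
Total length L = 560 mm; A_we = 5.656 × 560 = 3167 mm².
F_nw = 0.6 F_EXX = 0.6 × 430 = 258 MPa.
φR_n = 0.75 × 258 × 3167 × 10⁻³ = 612.9 kN.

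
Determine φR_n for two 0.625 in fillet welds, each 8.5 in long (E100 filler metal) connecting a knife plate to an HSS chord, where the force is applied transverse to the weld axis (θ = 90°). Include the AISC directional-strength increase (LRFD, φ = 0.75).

φR_n ≈ 507 kips

E100XX → F_EXX = 100 ksi.
t_e = 0.707 × 0.625 = 0.4419 in; A_we = 0.4419 × 17 = 7.512 in².
Directional factor: 1.0 + 0.5 sin^1.5(90°) = 1.5.
F_nw = 0.6 × 100 × 1.5 = 90 ksi.
φR_n = 0.75 × 90 × 7.512 = 507.1 kips.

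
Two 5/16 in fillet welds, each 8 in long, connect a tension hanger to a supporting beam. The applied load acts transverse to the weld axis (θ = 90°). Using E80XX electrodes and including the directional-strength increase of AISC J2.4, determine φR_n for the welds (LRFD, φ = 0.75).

E80XX → F_EXX = 80 ksi.
t_e = 0.707 × 0.3125 = 0.2209 in; A_we = 0.2209 × 16 = 3.535 in².
Directional factor: 1.0 + 0.5 sin^1.5(90°) = 1.5.
F_nw = 0.6 × 80 × 1.5 = 72 ksi.
φR_n = 0.75 × 72 × 3.535 = 190.9 kips.

φR_n ≈ 191 kips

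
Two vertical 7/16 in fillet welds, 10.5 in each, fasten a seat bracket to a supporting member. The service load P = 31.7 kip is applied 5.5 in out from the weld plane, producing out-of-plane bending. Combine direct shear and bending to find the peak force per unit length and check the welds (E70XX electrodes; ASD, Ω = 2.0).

E70XX → F_EXX = 70 ksi.
L_w = 2 × 10.5 = 21 in; section modulus (unit throat) S = 2 × L²/6 = 36.75 in².
Direct shear f_v = P/L_w = 31.7/21 = 1.51 kip/in.
Moment M = P × e = 31.7 × 5.5 = 174.35 kip·in; bending f_b = M/S = 4.744 kip/in.
f_max = √(f_v² + f_b²) = √(1.51² + 4.744²) = 4.979 kip/in.
r_n/Ω = (1/2.0) × 0.6 × 70 × (0.707 × 0.4375) = 6.496 kip/in → adequate.

f_max ≈ 4.98 kip/in; adequate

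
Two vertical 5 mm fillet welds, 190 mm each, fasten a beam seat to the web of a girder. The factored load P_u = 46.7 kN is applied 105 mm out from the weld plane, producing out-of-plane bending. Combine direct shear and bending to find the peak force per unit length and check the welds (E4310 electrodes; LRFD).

f_max ≈ 426 N/mm; adequate

E43XX → F_EXX = 430 MPa.
L_w = 2 × 190 = 380 mm; section modulus (unit throat) S = 2 × L²/6 = 12030 mm².
Direct shear f_v = P/L_w = 46.7×10³/380 = 122.9 N/mm.
Moment M = P × e = 46.7×10³ × 105 = 4903500 N·mm; bending f_b = M/S = 407.5 N/mm.
f_max = √(f_v² + f_b²) = √(122.9² + 407.5²) = 425.6 N/mm.
φr_n = 0.75 × 0.6 × 430 × (0.707 × 5) = 684 N/mm → adequate.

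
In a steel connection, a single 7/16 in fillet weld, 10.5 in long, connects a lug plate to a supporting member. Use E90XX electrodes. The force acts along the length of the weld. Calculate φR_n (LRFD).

E90XX → F_EXX = 90 ksi.
Effective throat t_e = 0.707 × 0.4375 = 0.3093 in.
Total length L = 10.5 in; A_we = 0.3093 × 10.5 = 3.248 in².
F_nw = 0.6 F_EXX = 0.6 × 90 = 54 ksi.
φR_n = 0.75 × 54 × 3.248 = 131.5 kip.

φR_n ≈ 132 kip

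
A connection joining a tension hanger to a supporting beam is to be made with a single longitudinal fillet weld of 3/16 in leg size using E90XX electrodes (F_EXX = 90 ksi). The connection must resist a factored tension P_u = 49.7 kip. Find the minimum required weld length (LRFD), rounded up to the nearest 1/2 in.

Throat t_e = 0.707 × 0.1875 = 0.1326 in.
φr_n = 0.75 × 0.6 × 90 × 0.1326 = 5.369 kip/in.
L_req = P_u / φr_n = 49.7 / 5.369 = 9.257 in total.
Round up → use L = 9.5 in.

L = 9.5 in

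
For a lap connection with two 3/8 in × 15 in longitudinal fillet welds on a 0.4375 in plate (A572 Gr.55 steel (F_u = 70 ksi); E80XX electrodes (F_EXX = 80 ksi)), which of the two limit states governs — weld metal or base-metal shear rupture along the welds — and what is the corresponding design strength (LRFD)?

t_e = 0.707 × 0.375 = 0.2651 in; L = 30 in.
Weld metal: φR_n = 0.75 × 0.6 × 80 × 0.2651 × 30 = 286.3 kips.
Base metal (shear rupture): φR_n = 0.75 × 0.6 × 70 × 0.4375 × 30 = 413.4 kips.
Governing: weld metal.

φR_n ≈ 286 kips (weld metal governs)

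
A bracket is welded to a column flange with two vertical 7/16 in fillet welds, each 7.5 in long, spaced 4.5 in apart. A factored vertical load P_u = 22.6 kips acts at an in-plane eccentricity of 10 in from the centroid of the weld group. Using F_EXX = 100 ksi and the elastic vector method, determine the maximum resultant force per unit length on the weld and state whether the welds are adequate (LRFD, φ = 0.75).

Total weld length L_w = 15 in. Treat welds as unit-width lines.
Polar moment about centroid: J = 2[d³/12 + d(b/2)²] = 2[7.5³/12 + 7.5×2.25²] = 146.2 in³.
Direct shear f_v = P/L_w = 22.6 / 15 = 1.507 kip/in (vertical).
Torsion M = P·e = 22.6 × 10 = 226 kip·in.
Critical point at (x, y) = (2.25, 3.75) from centroid. f_tx = M·y/J = 5.795 kip/in; f_ty = M·x/J = 3.477 kip/in.
Resultant f_max = √[f_tx² + (f_v + f_ty)²] = √[5.795² + (1.507 + 3.477)²] = 7.643 kip/in.
Capacity per unit length: φr_n = 0.75 × 0.6 × 100 × (0.707 × 0.4375) = 13.92 kip/in.
7.643 ≤ 13.92 → adequate.

f_max ≈ 7.64 kip/in; adequate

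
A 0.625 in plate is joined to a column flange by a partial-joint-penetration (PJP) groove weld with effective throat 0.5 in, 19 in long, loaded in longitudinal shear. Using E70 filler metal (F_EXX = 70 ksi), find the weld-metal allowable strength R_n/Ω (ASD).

Effective throat (given) t_e = 0.5 in.
A_we = 0.5 × 19 = 9.5 in².
F_nw = 0.6 F_EXX = 42 ksi.
R_n/Ω = (42 × 9.5) / 2.0 = 199.5 kip.

R_n/Ω ≈ 200 kip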